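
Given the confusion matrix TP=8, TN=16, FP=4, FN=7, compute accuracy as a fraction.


Accuracy = (TP + TN) / (TP + TN + FP + FN)
TP + TN = 8 + 16 = 24
Total = 8 + 16 + 4 + 7 = 35
Accuracy = 24 / 35 = 24/35

24/35


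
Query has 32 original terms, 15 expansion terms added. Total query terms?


Original terms: 32
Expansion terms: 15
Total = 32 + 15 = 47

47


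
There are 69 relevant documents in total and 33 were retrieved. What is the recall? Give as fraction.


Recall = retrieved_relevant / total_relevant
= 33 / 69
= 33 / (33 + 36)
= 11/23

11/23


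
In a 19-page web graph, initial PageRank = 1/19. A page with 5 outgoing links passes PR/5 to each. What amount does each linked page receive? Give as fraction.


Initial PR = 1/19 = 1/19
Outlinks = 5
Contribution per link = PR / outlinks
= 1/19 / 5
= 1/95

1/95


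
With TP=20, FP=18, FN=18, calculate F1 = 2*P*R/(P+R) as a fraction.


F1 = 2 * P * R / (P + R)
P = TP/(TP+FP) = 20/38 = 10/19
R = TP/(TP+FN) = 20/38 = 10/19
2 * P * R = 2 * 10/19 * 10/19 = 200/361
P + R = 10/19 + 10/19 = 20/19
F1 = 200/361 / 20/19 = 10/19

10/19


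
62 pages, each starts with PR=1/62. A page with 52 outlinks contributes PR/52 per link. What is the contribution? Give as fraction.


Initial PR = 1/62 = 1/62
Outlinks = 52
Contribution per link = PR / outlinks
= 1/62 / 52
= 1/3224

1/3224


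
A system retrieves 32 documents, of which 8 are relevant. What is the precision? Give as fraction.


Precision = relevant_retrieved / total_retrieved
= 8 / 32
= 8 / (8 + 24)
= 1/4

1/4


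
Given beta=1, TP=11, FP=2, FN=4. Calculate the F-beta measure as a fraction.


P = TP/(TP+FP) = 11/13 = 11/13
R = TP/(TP+FN) = 11/15 = 11/15
beta^2 = 1^2 = 1
(1 + beta^2) = 2
Numerator = (1+beta^2)*P*R = 242/195
Denominator = beta^2*P + R = 11/13 + 11/15 = 308/195
F_beta = 11/14

11/14


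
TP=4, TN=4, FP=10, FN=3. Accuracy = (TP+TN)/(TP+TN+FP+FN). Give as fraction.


Accuracy = (TP + TN) / (TP + TN + FP + FN)
TP + TN = 4 + 4 = 8
Total = 4 + 4 + 10 + 3 = 21
Accuracy = 8 / 21 = 8/21

8/21


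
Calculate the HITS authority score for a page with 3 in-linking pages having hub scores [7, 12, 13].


Authority = sum of hub scores of in-linkers
In-link 1: hub score = 7
In-link 2: hub score = 12
In-link 3: hub score = 13
Authority = 7 + 12 + 13 = 32

32


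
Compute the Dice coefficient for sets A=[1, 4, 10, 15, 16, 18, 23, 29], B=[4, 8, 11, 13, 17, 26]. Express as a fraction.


A intersect B = [4]
|A intersect B| = 1
|A| = 8, |B| = 6
Dice = 2*1 / (8+6)
= 2 / 14 = 1/7

1/7


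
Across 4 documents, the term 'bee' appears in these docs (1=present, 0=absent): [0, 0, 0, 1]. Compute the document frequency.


Checking each document for 'bee':
Doc 1: absent
Doc 2: absent
Doc 3: absent
Doc 4: present
df = sum of presences = 0 + 0 + 0 + 1 = 1

1


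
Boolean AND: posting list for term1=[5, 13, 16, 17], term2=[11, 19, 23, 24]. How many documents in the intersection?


Boolean AND: find intersection of posting lists
term1 docs: [5, 13, 16, 17]
term2 docs: [11, 19, 23, 24]
Intersection: []
|intersection| = 0

0


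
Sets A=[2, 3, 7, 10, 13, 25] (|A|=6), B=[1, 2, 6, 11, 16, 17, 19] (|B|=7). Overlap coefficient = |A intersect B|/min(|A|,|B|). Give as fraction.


A intersect B = [2]
|A intersect B| = 1
min(|A|, |B|) = min(6, 7) = 6
Overlap = 1 / 6 = 1/6

1/6


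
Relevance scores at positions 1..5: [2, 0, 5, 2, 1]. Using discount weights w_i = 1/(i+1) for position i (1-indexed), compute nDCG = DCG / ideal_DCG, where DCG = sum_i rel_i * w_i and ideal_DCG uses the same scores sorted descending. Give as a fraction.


Position discount weights w_i = 1/(i+1) for i=1..5:
Weights = [1/2, 1/3, 1/4, 1/5, 1/6]
Actual relevance: [2, 0, 5, 2, 1]
DCG = 2/2 + 0/3 + 5/4 + 2/5 + 1/6 = 169/60
Ideal relevance (sorted desc): [5, 2, 2, 1, 0]
Ideal DCG = 5/2 + 2/3 + 2/4 + 1/5 + 0/6 = 58/15
nDCG = DCG / ideal_DCG = 169/60 / 58/15 = 169/232

169/232


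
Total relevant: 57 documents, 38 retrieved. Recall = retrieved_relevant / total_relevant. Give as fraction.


Recall = retrieved_relevant / total_relevant
= 38 / 57
= 38 / (38 + 19)
= 2/3

2/3


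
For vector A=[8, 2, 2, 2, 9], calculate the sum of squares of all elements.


|A|^2 = sum of squared components
A[0]^2 = 8^2 = 64
A[1]^2 = 2^2 = 4
A[2]^2 = 2^2 = 4
A[3]^2 = 2^2 = 4
A[4]^2 = 9^2 = 81
Sum = 64 + 4 + 4 + 4 + 81 = 157

157


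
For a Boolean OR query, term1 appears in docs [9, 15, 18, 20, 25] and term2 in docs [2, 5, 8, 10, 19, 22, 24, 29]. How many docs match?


Boolean OR: find union of posting lists
term1 docs: [9, 15, 18, 20, 25]
term2 docs: [2, 5, 8, 10, 19, 22, 24, 29]
Union: [2, 5, 8, 9, 10, 15, 18, 19, 20, 22, 24, 25, 29]
|union| = 13

13


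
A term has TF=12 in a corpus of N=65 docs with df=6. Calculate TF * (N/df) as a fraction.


TF * (N/df)
= 12 * (65/6)
= 12 * 65/6
= 130

130


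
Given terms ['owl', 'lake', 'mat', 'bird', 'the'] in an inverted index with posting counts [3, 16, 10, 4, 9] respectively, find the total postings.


Summing posting list sizes:
'owl': 3 postings
'lake': 16 postings
'mat': 10 postings
'bird': 4 postings
'the': 9 postings
Total = 3 + 16 + 10 + 4 + 9 = 42

42


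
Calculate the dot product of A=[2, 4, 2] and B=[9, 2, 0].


Dot product = sum of element-wise products
A[0]*B[0] = 2*9 = 18
A[1]*B[1] = 4*2 = 8
A[2]*B[2] = 2*0 = 0
Sum = 18 + 8 + 0 = 26

26


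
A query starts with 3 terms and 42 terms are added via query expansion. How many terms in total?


Original terms: 3
Expansion terms: 42
Total = 3 + 42 = 45

45


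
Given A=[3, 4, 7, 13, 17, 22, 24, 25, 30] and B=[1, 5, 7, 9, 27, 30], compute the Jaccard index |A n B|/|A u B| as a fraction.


A intersect B = [7, 30]
|A intersect B| = 2
A union B = [1, 3, 4, 5, 7, 9, 13, 17, 22, 24, 25, 27, 30]
|A union B| = 13
Jaccard = 2/13 = 2/13

2/13


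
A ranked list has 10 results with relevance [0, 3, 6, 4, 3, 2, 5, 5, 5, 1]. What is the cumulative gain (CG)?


Cumulative Gain = sum of relevance scores
Position 1: rel=0, running sum=0
Position 2: rel=3, running sum=3
Position 3: rel=6, running sum=9
Position 4: rel=4, running sum=13
Position 5: rel=3, running sum=16
Position 6: rel=2, running sum=18
Position 7: rel=5, running sum=23
Position 8: rel=5, running sum=28
Position 9: rel=5, running sum=33
Position 10: rel=1, running sum=34
CG = 34

34


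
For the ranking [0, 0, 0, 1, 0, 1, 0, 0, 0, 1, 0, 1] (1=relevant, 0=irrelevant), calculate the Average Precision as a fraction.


Computing P@k for each relevant position:
Position 1: not relevant
Position 2: not relevant
Position 3: not relevant
Position 4: relevant, P@4 = 1/4 = 1/4
Position 5: not relevant
Position 6: relevant, P@6 = 2/6 = 1/3
Position 7: not relevant
Position 8: not relevant
Position 9: not relevant
Position 10: relevant, P@10 = 3/10 = 3/10
Position 11: not relevant
Position 12: relevant, P@12 = 4/12 = 1/3
Sum of P@k = 1/4 + 1/3 + 3/10 + 1/3 = 73/60
AP = 73/60 / 4 = 73/240

73/240


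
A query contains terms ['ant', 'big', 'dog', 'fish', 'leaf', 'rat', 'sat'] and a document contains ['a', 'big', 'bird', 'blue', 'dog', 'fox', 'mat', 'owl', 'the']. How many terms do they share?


Query terms: ['ant', 'big', 'dog', 'fish', 'leaf', 'rat', 'sat']
Document terms: ['a', 'big', 'bird', 'blue', 'dog', 'fox', 'mat', 'owl', 'the']
Common terms: ['big', 'dog']
Overlap count = 2

2


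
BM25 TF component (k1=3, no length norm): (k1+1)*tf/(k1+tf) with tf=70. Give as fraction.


BM25 TF component = (k1+1)*tf / (k1+tf)
k1 = 3, tf = 70
Numerator = (3+1)*70 = 280
Denominator = 3 + 70 = 73
= 280/73 = 280/73

280/73


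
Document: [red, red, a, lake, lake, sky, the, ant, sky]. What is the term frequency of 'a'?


Document has 9 words
Scanning for 'a':
Found at positions: [2]
Count = 1

1


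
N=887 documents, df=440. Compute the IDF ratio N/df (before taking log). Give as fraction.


IDF ratio = N / df
= 887 / 440
= 887/440

887/440


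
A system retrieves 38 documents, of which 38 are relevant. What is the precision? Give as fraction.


Precision = relevant_retrieved / total_retrieved
= 38 / 38
= 38 / (38 + 0)
= 1

1


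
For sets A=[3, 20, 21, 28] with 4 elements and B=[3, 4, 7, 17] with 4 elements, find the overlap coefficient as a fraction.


A intersect B = [3]
|A intersect B| = 1
min(|A|, |B|) = min(4, 4) = 4
Overlap = 1 / 4 = 1/4

1/4


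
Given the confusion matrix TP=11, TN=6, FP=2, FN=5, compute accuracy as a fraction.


Accuracy = (TP + TN) / (TP + TN + FP + FN)
TP + TN = 11 + 6 = 17
Total = 11 + 6 + 2 + 5 = 24
Accuracy = 17 / 24 = 17/24

17/24


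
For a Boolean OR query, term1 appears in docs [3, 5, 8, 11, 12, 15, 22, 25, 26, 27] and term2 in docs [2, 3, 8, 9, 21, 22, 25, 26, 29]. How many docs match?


Boolean OR: find union of posting lists
term1 docs: [3, 5, 8, 11, 12, 15, 22, 25, 26, 27]
term2 docs: [2, 3, 8, 9, 21, 22, 25, 26, 29]
Union: [2, 3, 5, 8, 9, 11, 12, 15, 21, 22, 25, 26, 27, 29]
|union| = 14

14


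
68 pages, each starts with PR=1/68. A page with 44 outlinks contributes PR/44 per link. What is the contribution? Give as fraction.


Initial PR = 1/68 = 1/68
Outlinks = 44
Contribution per link = PR / outlinks
= 1/68 / 44
= 1/2992

1/2992


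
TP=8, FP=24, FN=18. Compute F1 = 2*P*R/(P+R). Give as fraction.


F1 = 2 * P * R / (P + R)
P = TP/(TP+FP) = 8/32 = 1/4
R = TP/(TP+FN) = 8/26 = 4/13
2 * P * R = 2 * 1/4 * 4/13 = 2/13
P + R = 1/4 + 4/13 = 29/52
F1 = 2/13 / 29/52 = 8/29

8/29


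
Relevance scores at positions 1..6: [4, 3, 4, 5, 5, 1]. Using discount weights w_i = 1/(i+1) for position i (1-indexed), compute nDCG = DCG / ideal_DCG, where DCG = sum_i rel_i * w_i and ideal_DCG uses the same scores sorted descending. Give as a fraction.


Position discount weights w_i = 1/(i+1) for i=1..6:
Weights = [1/2, 1/3, 1/4, 1/5, 1/6, 1/7]
Actual relevance: [4, 3, 4, 5, 5, 1]
DCG = 4/2 + 3/3 + 4/4 + 5/5 + 5/6 + 1/7 = 251/42
Ideal relevance (sorted desc): [5, 5, 4, 4, 3, 1]
Ideal DCG = 5/2 + 5/3 + 4/4 + 4/5 + 3/6 + 1/7 = 694/105
nDCG = DCG / ideal_DCG = 251/42 / 694/105 = 1255/1388

1255/1388


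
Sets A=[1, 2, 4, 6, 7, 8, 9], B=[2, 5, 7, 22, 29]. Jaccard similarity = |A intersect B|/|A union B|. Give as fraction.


A intersect B = [2, 7]
|A intersect B| = 2
A union B = [1, 2, 4, 5, 6, 7, 8, 9, 22, 29]
|A union B| = 10
Jaccard = 2/10 = 1/5

1/5


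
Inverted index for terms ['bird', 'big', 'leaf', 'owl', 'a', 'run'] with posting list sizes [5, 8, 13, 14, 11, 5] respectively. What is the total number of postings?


Summing posting list sizes:
'bird': 5 postings
'big': 8 postings
'leaf': 13 postings
'owl': 14 postings
'a': 11 postings
'run': 5 postings
Total = 5 + 8 + 13 + 14 + 11 + 5 = 56

56


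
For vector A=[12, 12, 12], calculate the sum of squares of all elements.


|A|^2 = sum of squared components
A[0]^2 = 12^2 = 144
A[1]^2 = 12^2 = 144
A[2]^2 = 12^2 = 144
Sum = 144 + 144 + 144 = 432

432


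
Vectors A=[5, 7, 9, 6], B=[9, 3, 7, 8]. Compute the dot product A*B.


Dot product = sum of element-wise products
A[0]*B[0] = 5*9 = 45
A[1]*B[1] = 7*3 = 21
A[2]*B[2] = 9*7 = 63
A[3]*B[3] = 6*8 = 48
Sum = 45 + 21 + 63 + 48 = 177

177


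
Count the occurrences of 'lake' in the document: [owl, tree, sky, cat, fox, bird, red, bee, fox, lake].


Document has 10 words
Scanning for 'lake':
Found at positions: [9]
Count = 1

1


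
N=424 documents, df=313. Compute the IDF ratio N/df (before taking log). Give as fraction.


IDF ratio = N / df
= 424 / 313
= 424/313

424/313


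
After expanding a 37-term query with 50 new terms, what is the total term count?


Original terms: 37
Expansion terms: 50
Total = 37 + 50 = 87

87


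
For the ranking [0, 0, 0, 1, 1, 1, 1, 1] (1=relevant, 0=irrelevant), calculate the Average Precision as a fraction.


Computing P@k for each relevant position:
Position 1: not relevant
Position 2: not relevant
Position 3: not relevant
Position 4: relevant, P@4 = 1/4 = 1/4
Position 5: relevant, P@5 = 2/5 = 2/5
Position 6: relevant, P@6 = 3/6 = 1/2
Position 7: relevant, P@7 = 4/7 = 4/7
Position 8: relevant, P@8 = 5/8 = 5/8
Sum of P@k = 1/4 + 2/5 + 1/2 + 4/7 + 5/8 = 657/280
AP = 657/280 / 5 = 657/1400

657/1400


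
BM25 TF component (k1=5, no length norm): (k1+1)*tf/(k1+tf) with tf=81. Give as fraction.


BM25 TF component = (k1+1)*tf / (k1+tf)
k1 = 5, tf = 81
Numerator = (5+1)*81 = 486
Denominator = 5 + 81 = 86
= 486/86 = 243/43

243/43


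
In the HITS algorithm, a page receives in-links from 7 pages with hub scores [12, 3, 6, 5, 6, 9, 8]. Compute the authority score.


Authority = sum of hub scores of in-linkers
In-link 1: hub score = 12
In-link 2: hub score = 3
In-link 3: hub score = 6
In-link 4: hub score = 5
In-link 5: hub score = 6
In-link 6: hub score = 9
In-link 7: hub score = 8
Authority = 12 + 3 + 6 + 5 + 6 + 9 + 8 = 49

49


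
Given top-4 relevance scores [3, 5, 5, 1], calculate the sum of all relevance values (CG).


Cumulative Gain = sum of relevance scores
Position 1: rel=3, running sum=3
Position 2: rel=5, running sum=8
Position 3: rel=5, running sum=13
Position 4: rel=1, running sum=14
CG = 14

14


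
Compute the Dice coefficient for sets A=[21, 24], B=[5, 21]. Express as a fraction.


A intersect B = [21]
|A intersect B| = 1
|A| = 2, |B| = 2
Dice = 2*1 / (2+2)
= 2 / 4 = 1/2

1/2


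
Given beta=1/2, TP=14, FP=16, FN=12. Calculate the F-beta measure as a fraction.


P = TP/(TP+FP) = 14/30 = 7/15
R = TP/(TP+FN) = 14/26 = 7/13
beta^2 = 1/2^2 = 1/4
(1 + beta^2) = 5/4
Numerator = (1+beta^2)*P*R = 49/156
Denominator = beta^2*P + R = 7/60 + 7/13 = 511/780
F_beta = 35/73

35/73


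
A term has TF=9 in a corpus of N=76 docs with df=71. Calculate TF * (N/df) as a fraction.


TF * (N/df)
= 9 * (76/71)
= 9 * 76/71
= 684/71

684/71


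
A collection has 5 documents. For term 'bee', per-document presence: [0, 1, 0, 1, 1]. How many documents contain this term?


Checking each document for 'bee':
Doc 1: absent
Doc 2: present
Doc 3: absent
Doc 4: present
Doc 5: present
df = sum of presences = 0 + 1 + 0 + 1 + 1 = 3

3


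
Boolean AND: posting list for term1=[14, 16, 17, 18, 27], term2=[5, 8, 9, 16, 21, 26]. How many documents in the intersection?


Boolean AND: find intersection of posting lists
term1 docs: [14, 16, 17, 18, 27]
term2 docs: [5, 8, 9, 16, 21, 26]
Intersection: [16]
|intersection| = 1

1


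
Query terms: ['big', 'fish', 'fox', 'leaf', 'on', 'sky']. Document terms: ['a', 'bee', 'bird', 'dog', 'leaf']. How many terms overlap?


Query terms: ['big', 'fish', 'fox', 'leaf', 'on', 'sky']
Document terms: ['a', 'bee', 'bird', 'dog', 'leaf']
Common terms: ['leaf']
Overlap count = 1

1


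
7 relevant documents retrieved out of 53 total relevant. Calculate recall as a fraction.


Recall = retrieved_relevant / total_relevant
= 7 / 53
= 7 / (7 + 46)
= 7/53

7/53


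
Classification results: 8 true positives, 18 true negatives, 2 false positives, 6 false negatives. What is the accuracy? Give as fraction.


Accuracy = (TP + TN) / (TP + TN + FP + FN)
TP + TN = 8 + 18 = 26
Total = 8 + 18 + 2 + 6 = 34
Accuracy = 26 / 34 = 13/17

13/17


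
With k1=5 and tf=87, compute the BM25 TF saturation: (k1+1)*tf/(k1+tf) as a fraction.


BM25 TF component = (k1+1)*tf / (k1+tf)
k1 = 5, tf = 87
Numerator = (5+1)*87 = 522
Denominator = 5 + 87 = 92
= 522/92 = 261/46

261/46


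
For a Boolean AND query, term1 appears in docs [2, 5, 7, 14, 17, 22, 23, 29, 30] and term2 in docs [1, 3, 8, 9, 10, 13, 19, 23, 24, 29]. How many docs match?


Boolean AND: find intersection of posting lists
term1 docs: [2, 5, 7, 14, 17, 22, 23, 29, 30]
term2 docs: [1, 3, 8, 9, 10, 13, 19, 23, 24, 29]
Intersection: [23, 29]
|intersection| = 2

2


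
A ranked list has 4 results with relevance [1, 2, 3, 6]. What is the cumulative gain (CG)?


Cumulative Gain = sum of relevance scores
Position 1: rel=1, running sum=1
Position 2: rel=2, running sum=3
Position 3: rel=3, running sum=6
Position 4: rel=6, running sum=12
CG = 12

12


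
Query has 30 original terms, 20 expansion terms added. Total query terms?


Original terms: 30
Expansion terms: 20
Total = 30 + 20 = 50

50


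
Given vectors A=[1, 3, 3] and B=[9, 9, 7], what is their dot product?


Dot product = sum of element-wise products
A[0]*B[0] = 1*9 = 9
A[1]*B[1] = 3*9 = 27
A[2]*B[2] = 3*7 = 21
Sum = 9 + 27 + 21 = 57

57


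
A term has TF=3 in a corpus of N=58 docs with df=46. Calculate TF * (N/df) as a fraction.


TF * (N/df)
= 3 * (58/46)
= 3 * 29/23
= 87/23

87/23


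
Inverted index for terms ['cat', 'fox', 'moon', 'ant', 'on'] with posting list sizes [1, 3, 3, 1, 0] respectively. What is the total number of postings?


Summing posting list sizes:
'cat': 1 postings
'fox': 3 postings
'moon': 3 postings
'ant': 1 postings
'on': 0 postings
Total = 1 + 3 + 3 + 1 + 0 = 8

8


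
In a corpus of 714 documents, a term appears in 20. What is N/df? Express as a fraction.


IDF ratio = N / df
= 714 / 20
= 357/10

357/10


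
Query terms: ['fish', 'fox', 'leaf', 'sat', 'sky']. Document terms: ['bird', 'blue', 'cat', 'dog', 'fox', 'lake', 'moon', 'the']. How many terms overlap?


Query terms: ['fish', 'fox', 'leaf', 'sat', 'sky']
Document terms: ['bird', 'blue', 'cat', 'dog', 'fox', 'lake', 'moon', 'the']
Common terms: ['fox']
Overlap count = 1

1


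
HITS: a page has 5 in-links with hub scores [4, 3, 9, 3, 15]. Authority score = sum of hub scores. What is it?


Authority = sum of hub scores of in-linkers
In-link 1: hub score = 4
In-link 2: hub score = 3
In-link 3: hub score = 9
In-link 4: hub score = 3
In-link 5: hub score = 15
Authority = 4 + 3 + 9 + 3 + 15 = 34

34


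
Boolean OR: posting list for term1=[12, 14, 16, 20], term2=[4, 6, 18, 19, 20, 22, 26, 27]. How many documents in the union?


Boolean OR: find union of posting lists
term1 docs: [12, 14, 16, 20]
term2 docs: [4, 6, 18, 19, 20, 22, 26, 27]
Union: [4, 6, 12, 14, 16, 18, 19, 20, 22, 26, 27]
|union| = 11

11


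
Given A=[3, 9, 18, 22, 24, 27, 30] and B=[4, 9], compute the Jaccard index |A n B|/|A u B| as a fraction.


A intersect B = [9]
|A intersect B| = 1
A union B = [3, 4, 9, 18, 22, 24, 27, 30]
|A union B| = 8
Jaccard = 1/8 = 1/8

1/8


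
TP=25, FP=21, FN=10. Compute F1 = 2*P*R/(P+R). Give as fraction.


F1 = 2 * P * R / (P + R)
P = TP/(TP+FP) = 25/46 = 25/46
R = TP/(TP+FN) = 25/35 = 5/7
2 * P * R = 2 * 25/46 * 5/7 = 125/161
P + R = 25/46 + 5/7 = 405/322
F1 = 125/161 / 405/322 = 50/81

50/81


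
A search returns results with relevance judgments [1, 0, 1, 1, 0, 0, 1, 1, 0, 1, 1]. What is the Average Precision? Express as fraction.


Computing P@k for each relevant position:
Position 1: relevant, P@1 = 1/1 = 1
Position 2: not relevant
Position 3: relevant, P@3 = 2/3 = 2/3
Position 4: relevant, P@4 = 3/4 = 3/4
Position 5: not relevant
Position 6: not relevant
Position 7: relevant, P@7 = 4/7 = 4/7
Position 8: relevant, P@8 = 5/8 = 5/8
Position 9: not relevant
Position 10: relevant, P@10 = 6/10 = 3/5
Position 11: relevant, P@11 = 7/11 = 7/11
Sum of P@k = 1 + 2/3 + 3/4 + 4/7 + 5/8 + 3/5 + 7/11 = 44809/9240
AP = 44809/9240 / 7 = 44809/64680

44809/64680


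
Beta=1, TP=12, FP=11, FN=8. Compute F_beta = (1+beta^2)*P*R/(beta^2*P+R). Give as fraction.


P = TP/(TP+FP) = 12/23 = 12/23
R = TP/(TP+FN) = 12/20 = 3/5
beta^2 = 1^2 = 1
(1 + beta^2) = 2
Numerator = (1+beta^2)*P*R = 72/115
Denominator = beta^2*P + R = 12/23 + 3/5 = 129/115
F_beta = 24/43

24/43


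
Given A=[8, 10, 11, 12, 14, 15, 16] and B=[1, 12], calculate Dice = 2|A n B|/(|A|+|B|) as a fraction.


A intersect B = [12]
|A intersect B| = 1
|A| = 7, |B| = 2
Dice = 2*1 / (7+2)
= 2 / 9 = 2/9

2/9


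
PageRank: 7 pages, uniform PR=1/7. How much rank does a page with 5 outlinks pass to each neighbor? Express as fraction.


Initial PR = 1/7 = 1/7
Outlinks = 5
Contribution per link = PR / outlinks
= 1/7 / 5
= 1/35

1/35


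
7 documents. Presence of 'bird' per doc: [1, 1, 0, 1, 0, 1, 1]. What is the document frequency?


Checking each document for 'bird':
Doc 1: present
Doc 2: present
Doc 3: absent
Doc 4: present
Doc 5: absent
Doc 6: present
Doc 7: present
df = sum of presences = 1 + 1 + 0 + 1 + 0 + 1 + 1 = 5

5


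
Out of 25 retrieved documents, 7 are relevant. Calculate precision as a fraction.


Precision = relevant_retrieved / total_retrieved
= 7 / 25
= 7 / (7 + 18)
= 7/25

7/25


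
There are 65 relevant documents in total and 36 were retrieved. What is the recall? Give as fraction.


Recall = retrieved_relevant / total_relevant
= 36 / 65
= 36 / (36 + 29)
= 36/65

36/65


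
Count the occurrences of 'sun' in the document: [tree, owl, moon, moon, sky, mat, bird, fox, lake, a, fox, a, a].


Document has 13 words
Scanning for 'sun':
Term not found in document
Count = 0

0


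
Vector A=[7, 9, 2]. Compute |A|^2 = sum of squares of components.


|A|^2 = sum of squared components
A[0]^2 = 7^2 = 49
A[1]^2 = 9^2 = 81
A[2]^2 = 2^2 = 4
Sum = 49 + 81 + 4 = 134

134


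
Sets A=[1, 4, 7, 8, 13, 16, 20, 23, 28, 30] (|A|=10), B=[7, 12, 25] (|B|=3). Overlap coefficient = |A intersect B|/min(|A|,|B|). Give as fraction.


A intersect B = [7]
|A intersect B| = 1
min(|A|, |B|) = min(10, 3) = 3
Overlap = 1 / 3 = 1/3

1/3


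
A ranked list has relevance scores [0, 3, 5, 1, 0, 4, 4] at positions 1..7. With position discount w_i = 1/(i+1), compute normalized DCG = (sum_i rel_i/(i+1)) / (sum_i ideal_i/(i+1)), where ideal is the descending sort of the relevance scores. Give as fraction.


Position discount weights w_i = 1/(i+1) for i=1..7:
Weights = [1/2, 1/3, 1/4, 1/5, 1/6, 1/7, 1/8]
Actual relevance: [0, 3, 5, 1, 0, 4, 4]
DCG = 0/2 + 3/3 + 5/4 + 1/5 + 0/6 + 4/7 + 4/8 = 493/140
Ideal relevance (sorted desc): [5, 4, 4, 3, 1, 0, 0]
Ideal DCG = 5/2 + 4/3 + 4/4 + 3/5 + 1/6 + 0/7 + 0/8 = 28/5
nDCG = DCG / ideal_DCG = 493/140 / 28/5 = 493/784

493/784


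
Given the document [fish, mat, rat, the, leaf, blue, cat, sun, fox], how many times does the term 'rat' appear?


Document has 9 words
Scanning for 'rat':
Found at positions: [2]
Count = 1

1


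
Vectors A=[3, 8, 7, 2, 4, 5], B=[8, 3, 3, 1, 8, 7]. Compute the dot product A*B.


Dot product = sum of element-wise products
A[0]*B[0] = 3*8 = 24
A[1]*B[1] = 8*3 = 24
A[2]*B[2] = 7*3 = 21
A[3]*B[3] = 2*1 = 2
A[4]*B[4] = 4*8 = 32
A[5]*B[5] = 5*7 = 35
Sum = 24 + 24 + 21 + 2 + 32 + 35 = 138

138


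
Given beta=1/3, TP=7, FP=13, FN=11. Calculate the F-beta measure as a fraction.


P = TP/(TP+FP) = 7/20 = 7/20
R = TP/(TP+FN) = 7/18 = 7/18
beta^2 = 1/3^2 = 1/9
(1 + beta^2) = 10/9
Numerator = (1+beta^2)*P*R = 49/324
Denominator = beta^2*P + R = 7/180 + 7/18 = 77/180
F_beta = 35/99

35/99


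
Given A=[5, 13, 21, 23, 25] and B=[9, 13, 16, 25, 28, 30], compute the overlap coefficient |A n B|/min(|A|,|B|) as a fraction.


A intersect B = [13, 25]
|A intersect B| = 2
min(|A|, |B|) = min(5, 6) = 5
Overlap = 2 / 5 = 2/5

2/5


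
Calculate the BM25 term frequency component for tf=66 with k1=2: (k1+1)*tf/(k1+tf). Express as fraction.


BM25 TF component = (k1+1)*tf / (k1+tf)
k1 = 2, tf = 66
Numerator = (2+1)*66 = 198
Denominator = 2 + 66 = 68
= 198/68 = 99/34

99/34


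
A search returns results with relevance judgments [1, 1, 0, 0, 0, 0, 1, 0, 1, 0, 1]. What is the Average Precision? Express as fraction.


Computing P@k for each relevant position:
Position 1: relevant, P@1 = 1/1 = 1
Position 2: relevant, P@2 = 2/2 = 1
Position 3: not relevant
Position 4: not relevant
Position 5: not relevant
Position 6: not relevant
Position 7: relevant, P@7 = 3/7 = 3/7
Position 8: not relevant
Position 9: relevant, P@9 = 4/9 = 4/9
Position 10: not relevant
Position 11: relevant, P@11 = 5/11 = 5/11
Sum of P@k = 1 + 1 + 3/7 + 4/9 + 5/11 = 2306/693
AP = 2306/693 / 5 = 2306/3465

2306/3465


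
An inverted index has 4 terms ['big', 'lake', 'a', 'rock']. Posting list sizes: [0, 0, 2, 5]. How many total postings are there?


Summing posting list sizes:
'big': 0 postings
'lake': 0 postings
'a': 2 postings
'rock': 5 postings
Total = 0 + 0 + 2 + 5 = 7

7


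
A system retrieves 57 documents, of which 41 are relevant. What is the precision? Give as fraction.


Precision = relevant_retrieved / total_retrieved
= 41 / 57
= 41 / (41 + 16)
= 41/57

41/57


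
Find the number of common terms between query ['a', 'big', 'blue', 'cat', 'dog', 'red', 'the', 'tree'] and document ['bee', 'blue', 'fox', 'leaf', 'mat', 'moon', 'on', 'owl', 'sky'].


Query terms: ['a', 'big', 'blue', 'cat', 'dog', 'red', 'the', 'tree']
Document terms: ['bee', 'blue', 'fox', 'leaf', 'mat', 'moon', 'on', 'owl', 'sky']
Common terms: ['blue']
Overlap count = 1

1


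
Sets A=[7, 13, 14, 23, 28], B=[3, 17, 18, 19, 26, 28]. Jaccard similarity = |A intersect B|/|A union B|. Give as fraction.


A intersect B = [28]
|A intersect B| = 1
A union B = [3, 7, 13, 14, 17, 18, 19, 23, 26, 28]
|A union B| = 10
Jaccard = 1/10 = 1/10

1/10


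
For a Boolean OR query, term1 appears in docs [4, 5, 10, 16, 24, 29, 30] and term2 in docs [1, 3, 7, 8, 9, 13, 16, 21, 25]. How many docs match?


Boolean OR: find union of posting lists
term1 docs: [4, 5, 10, 16, 24, 29, 30]
term2 docs: [1, 3, 7, 8, 9, 13, 16, 21, 25]
Union: [1, 3, 4, 5, 7, 8, 9, 10, 13, 16, 21, 24, 25, 29, 30]
|union| = 15

15


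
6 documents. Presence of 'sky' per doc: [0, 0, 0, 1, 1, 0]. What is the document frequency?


Checking each document for 'sky':
Doc 1: absent
Doc 2: absent
Doc 3: absent
Doc 4: present
Doc 5: present
Doc 6: absent
df = sum of presences = 0 + 0 + 0 + 1 + 1 + 0 = 2

2


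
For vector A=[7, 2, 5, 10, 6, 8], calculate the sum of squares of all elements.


|A|^2 = sum of squared components
A[0]^2 = 7^2 = 49
A[1]^2 = 2^2 = 4
A[2]^2 = 5^2 = 25
A[3]^2 = 10^2 = 100
A[4]^2 = 6^2 = 36
A[5]^2 = 8^2 = 64
Sum = 49 + 4 + 25 + 100 + 36 + 64 = 278

278


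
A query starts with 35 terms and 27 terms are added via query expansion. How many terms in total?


Original terms: 35
Expansion terms: 27
Total = 35 + 27 = 62

62


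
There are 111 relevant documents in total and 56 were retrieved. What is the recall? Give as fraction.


Recall = retrieved_relevant / total_relevant
= 56 / 111
= 56 / (56 + 55)
= 56/111

56/111


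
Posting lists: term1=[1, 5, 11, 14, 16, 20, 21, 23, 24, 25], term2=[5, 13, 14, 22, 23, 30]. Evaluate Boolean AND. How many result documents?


Boolean AND: find intersection of posting lists
term1 docs: [1, 5, 11, 14, 16, 20, 21, 23, 24, 25]
term2 docs: [5, 13, 14, 22, 23, 30]
Intersection: [5, 14, 23]
|intersection| = 3

3


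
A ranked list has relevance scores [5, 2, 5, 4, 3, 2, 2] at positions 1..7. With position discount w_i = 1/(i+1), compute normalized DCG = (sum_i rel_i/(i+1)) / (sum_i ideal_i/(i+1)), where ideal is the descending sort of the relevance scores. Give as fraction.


Position discount weights w_i = 1/(i+1) for i=1..7:
Weights = [1/2, 1/3, 1/4, 1/5, 1/6, 1/7, 1/8]
Actual relevance: [5, 2, 5, 4, 3, 2, 2]
DCG = 5/2 + 2/3 + 5/4 + 4/5 + 3/6 + 2/7 + 2/8 = 1313/210
Ideal relevance (sorted desc): [5, 5, 4, 3, 2, 2, 2]
Ideal DCG = 5/2 + 5/3 + 4/4 + 3/5 + 2/6 + 2/7 + 2/8 = 929/140
nDCG = DCG / ideal_DCG = 1313/210 / 929/140 = 2626/2787

2626/2787


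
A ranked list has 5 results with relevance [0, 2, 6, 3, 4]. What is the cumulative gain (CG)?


Cumulative Gain = sum of relevance scores
Position 1: rel=0, running sum=0
Position 2: rel=2, running sum=2
Position 3: rel=6, running sum=8
Position 4: rel=3, running sum=11
Position 5: rel=4, running sum=15
CG = 15

15


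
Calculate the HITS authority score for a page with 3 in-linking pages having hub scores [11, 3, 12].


Authority = sum of hub scores of in-linkers
In-link 1: hub score = 11
In-link 2: hub score = 3
In-link 3: hub score = 12
Authority = 11 + 3 + 12 = 26

26


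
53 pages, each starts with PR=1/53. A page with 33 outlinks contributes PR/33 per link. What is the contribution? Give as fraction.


Initial PR = 1/53 = 1/53
Outlinks = 33
Contribution per link = PR / outlinks
= 1/53 / 33
= 1/1749

1/1749


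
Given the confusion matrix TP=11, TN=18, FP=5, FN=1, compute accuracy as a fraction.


Accuracy = (TP + TN) / (TP + TN + FP + FN)
TP + TN = 11 + 18 = 29
Total = 11 + 18 + 5 + 1 = 35
Accuracy = 29 / 35 = 29/35

29/35


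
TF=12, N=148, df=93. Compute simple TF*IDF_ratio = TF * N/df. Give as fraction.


TF * (N/df)
= 12 * (148/93)
= 12 * 148/93
= 592/31

592/31


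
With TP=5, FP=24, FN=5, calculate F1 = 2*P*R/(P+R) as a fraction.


F1 = 2 * P * R / (P + R)
P = TP/(TP+FP) = 5/29 = 5/29
R = TP/(TP+FN) = 5/10 = 1/2
2 * P * R = 2 * 5/29 * 1/2 = 5/29
P + R = 5/29 + 1/2 = 39/58
F1 = 5/29 / 39/58 = 10/39

10/39


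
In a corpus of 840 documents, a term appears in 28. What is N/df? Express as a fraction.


IDF ratio = N / df
= 840 / 28
= 30

30


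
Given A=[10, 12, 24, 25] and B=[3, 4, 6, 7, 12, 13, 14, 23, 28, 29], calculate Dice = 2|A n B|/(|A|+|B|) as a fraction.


A intersect B = [12]
|A intersect B| = 1
|A| = 4, |B| = 10
Dice = 2*1 / (4+10)
= 2 / 14 = 1/7

1/7


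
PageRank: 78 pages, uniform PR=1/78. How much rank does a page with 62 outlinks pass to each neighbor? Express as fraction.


Initial PR = 1/78 = 1/78
Outlinks = 62
Contribution per link = PR / outlinks
= 1/78 / 62
= 1/4836

1/4836


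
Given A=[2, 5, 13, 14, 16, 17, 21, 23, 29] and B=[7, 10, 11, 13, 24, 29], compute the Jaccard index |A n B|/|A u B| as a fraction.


A intersect B = [13, 29]
|A intersect B| = 2
A union B = [2, 5, 7, 10, 11, 13, 14, 16, 17, 21, 23, 24, 29]
|A union B| = 13
Jaccard = 2/13 = 2/13

2/13


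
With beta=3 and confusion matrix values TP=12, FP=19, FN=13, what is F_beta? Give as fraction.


P = TP/(TP+FP) = 12/31 = 12/31
R = TP/(TP+FN) = 12/25 = 12/25
beta^2 = 3^2 = 9
(1 + beta^2) = 10
Numerator = (1+beta^2)*P*R = 288/155
Denominator = beta^2*P + R = 108/31 + 12/25 = 3072/775
F_beta = 15/32

15/32


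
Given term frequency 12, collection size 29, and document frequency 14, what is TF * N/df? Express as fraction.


TF * (N/df)
= 12 * (29/14)
= 12 * 29/14
= 174/7

174/7


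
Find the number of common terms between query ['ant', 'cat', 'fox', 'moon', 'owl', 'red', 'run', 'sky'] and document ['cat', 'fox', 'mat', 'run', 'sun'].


Query terms: ['ant', 'cat', 'fox', 'moon', 'owl', 'red', 'run', 'sky']
Document terms: ['cat', 'fox', 'mat', 'run', 'sun']
Common terms: ['cat', 'fox', 'run']
Overlap count = 3

3


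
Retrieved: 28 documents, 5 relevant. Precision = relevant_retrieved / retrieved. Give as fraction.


Precision = relevant_retrieved / total_retrieved
= 5 / 28
= 5 / (5 + 23)
= 5/28

5/28


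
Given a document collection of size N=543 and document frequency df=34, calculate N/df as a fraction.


IDF ratio = N / df
= 543 / 34
= 543/34

543/34


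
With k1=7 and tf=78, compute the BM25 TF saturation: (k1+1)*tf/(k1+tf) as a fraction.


BM25 TF component = (k1+1)*tf / (k1+tf)
k1 = 7, tf = 78
Numerator = (7+1)*78 = 624
Denominator = 7 + 78 = 85
= 624/85 = 624/85

624/85


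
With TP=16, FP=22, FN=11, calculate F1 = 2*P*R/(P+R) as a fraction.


F1 = 2 * P * R / (P + R)
P = TP/(TP+FP) = 16/38 = 8/19
R = TP/(TP+FN) = 16/27 = 16/27
2 * P * R = 2 * 8/19 * 16/27 = 256/513
P + R = 8/19 + 16/27 = 520/513
F1 = 256/513 / 520/513 = 32/65

32/65


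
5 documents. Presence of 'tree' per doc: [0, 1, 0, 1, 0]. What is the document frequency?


Checking each document for 'tree':
Doc 1: absent
Doc 2: present
Doc 3: absent
Doc 4: present
Doc 5: absent
df = sum of presences = 0 + 1 + 0 + 1 + 0 = 2

2


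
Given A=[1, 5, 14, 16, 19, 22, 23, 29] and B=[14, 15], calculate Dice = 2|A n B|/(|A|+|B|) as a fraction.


A intersect B = [14]
|A intersect B| = 1
|A| = 8, |B| = 2
Dice = 2*1 / (8+2)
= 2 / 10 = 1/5

1/5


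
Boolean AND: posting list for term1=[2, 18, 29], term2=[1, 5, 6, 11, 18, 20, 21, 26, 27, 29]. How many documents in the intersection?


Boolean AND: find intersection of posting lists
term1 docs: [2, 18, 29]
term2 docs: [1, 5, 6, 11, 18, 20, 21, 26, 27, 29]
Intersection: [18, 29]
|intersection| = 2

2


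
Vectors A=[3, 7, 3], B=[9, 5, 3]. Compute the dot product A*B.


Dot product = sum of element-wise products
A[0]*B[0] = 3*9 = 27
A[1]*B[1] = 7*5 = 35
A[2]*B[2] = 3*3 = 9
Sum = 27 + 35 + 9 = 71

71


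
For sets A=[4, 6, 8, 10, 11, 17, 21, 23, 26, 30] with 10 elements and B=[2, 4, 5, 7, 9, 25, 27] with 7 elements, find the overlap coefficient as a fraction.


A intersect B = [4]
|A intersect B| = 1
min(|A|, |B|) = min(10, 7) = 7
Overlap = 1 / 7 = 1/7

1/7


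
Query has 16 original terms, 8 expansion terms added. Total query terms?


Original terms: 16
Expansion terms: 8
Total = 16 + 8 = 24

24


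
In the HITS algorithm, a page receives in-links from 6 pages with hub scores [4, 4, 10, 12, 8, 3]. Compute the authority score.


Authority = sum of hub scores of in-linkers
In-link 1: hub score = 4
In-link 2: hub score = 4
In-link 3: hub score = 10
In-link 4: hub score = 12
In-link 5: hub score = 8
In-link 6: hub score = 3
Authority = 4 + 4 + 10 + 12 + 8 + 3 = 41

41


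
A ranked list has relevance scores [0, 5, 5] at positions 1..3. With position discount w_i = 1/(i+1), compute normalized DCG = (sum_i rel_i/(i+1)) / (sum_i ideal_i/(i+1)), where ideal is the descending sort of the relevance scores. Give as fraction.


Position discount weights w_i = 1/(i+1) for i=1..3:
Weights = [1/2, 1/3, 1/4]
Actual relevance: [0, 5, 5]
DCG = 0/2 + 5/3 + 5/4 = 35/12
Ideal relevance (sorted desc): [5, 5, 0]
Ideal DCG = 5/2 + 5/3 + 0/4 = 25/6
nDCG = DCG / ideal_DCG = 35/12 / 25/6 = 7/10

7/10


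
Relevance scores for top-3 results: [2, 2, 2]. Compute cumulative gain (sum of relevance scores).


Cumulative Gain = sum of relevance scores
Position 1: rel=2, running sum=2
Position 2: rel=2, running sum=4
Position 3: rel=2, running sum=6
CG = 6

6


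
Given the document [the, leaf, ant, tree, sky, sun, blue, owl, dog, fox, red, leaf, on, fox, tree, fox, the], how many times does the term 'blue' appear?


Document has 17 words
Scanning for 'blue':
Found at positions: [6]
Count = 1

1


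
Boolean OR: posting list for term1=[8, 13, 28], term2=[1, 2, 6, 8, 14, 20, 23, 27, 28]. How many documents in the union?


Boolean OR: find union of posting lists
term1 docs: [8, 13, 28]
term2 docs: [1, 2, 6, 8, 14, 20, 23, 27, 28]
Union: [1, 2, 6, 8, 13, 14, 20, 23, 27, 28]
|union| = 10

10


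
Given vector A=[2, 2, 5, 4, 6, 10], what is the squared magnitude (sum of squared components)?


|A|^2 = sum of squared components
A[0]^2 = 2^2 = 4
A[1]^2 = 2^2 = 4
A[2]^2 = 5^2 = 25
A[3]^2 = 4^2 = 16
A[4]^2 = 6^2 = 36
A[5]^2 = 10^2 = 100
Sum = 4 + 4 + 25 + 16 + 36 + 100 = 185

185


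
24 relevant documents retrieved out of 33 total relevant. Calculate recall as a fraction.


Recall = retrieved_relevant / total_relevant
= 24 / 33
= 24 / (24 + 9)
= 8/11

8/11


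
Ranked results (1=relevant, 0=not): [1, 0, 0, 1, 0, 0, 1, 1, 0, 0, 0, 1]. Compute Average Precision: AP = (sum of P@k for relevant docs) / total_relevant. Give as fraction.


Computing P@k for each relevant position:
Position 1: relevant, P@1 = 1/1 = 1
Position 2: not relevant
Position 3: not relevant
Position 4: relevant, P@4 = 2/4 = 1/2
Position 5: not relevant
Position 6: not relevant
Position 7: relevant, P@7 = 3/7 = 3/7
Position 8: relevant, P@8 = 4/8 = 1/2
Position 9: not relevant
Position 10: not relevant
Position 11: not relevant
Position 12: relevant, P@12 = 5/12 = 5/12
Sum of P@k = 1 + 1/2 + 3/7 + 1/2 + 5/12 = 239/84
AP = 239/84 / 5 = 239/420

239/420


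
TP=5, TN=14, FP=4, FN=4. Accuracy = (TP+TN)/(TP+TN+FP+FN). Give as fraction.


Accuracy = (TP + TN) / (TP + TN + FP + FN)
TP + TN = 5 + 14 = 19
Total = 5 + 14 + 4 + 4 = 27
Accuracy = 19 / 27 = 19/27

19/27


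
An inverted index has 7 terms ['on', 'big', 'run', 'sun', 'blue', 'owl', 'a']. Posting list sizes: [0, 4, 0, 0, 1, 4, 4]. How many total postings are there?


Summing posting list sizes:
'on': 0 postings
'big': 4 postings
'run': 0 postings
'sun': 0 postings
'blue': 1 postings
'owl': 4 postings
'a': 4 postings
Total = 0 + 4 + 0 + 0 + 1 + 4 + 4 = 13

13


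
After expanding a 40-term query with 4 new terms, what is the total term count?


Original terms: 40
Expansion terms: 4
Total = 40 + 4 = 44

44


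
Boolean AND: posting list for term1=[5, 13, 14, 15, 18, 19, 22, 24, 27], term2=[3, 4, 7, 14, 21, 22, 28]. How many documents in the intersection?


Boolean AND: find intersection of posting lists
term1 docs: [5, 13, 14, 15, 18, 19, 22, 24, 27]
term2 docs: [3, 4, 7, 14, 21, 22, 28]
Intersection: [14, 22]
|intersection| = 2

2


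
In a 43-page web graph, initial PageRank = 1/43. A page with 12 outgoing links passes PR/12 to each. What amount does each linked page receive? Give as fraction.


Initial PR = 1/43 = 1/43
Outlinks = 12
Contribution per link = PR / outlinks
= 1/43 / 12
= 1/516

1/516


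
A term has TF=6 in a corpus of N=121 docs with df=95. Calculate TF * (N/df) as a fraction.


TF * (N/df)
= 6 * (121/95)
= 6 * 121/95
= 726/95

726/95


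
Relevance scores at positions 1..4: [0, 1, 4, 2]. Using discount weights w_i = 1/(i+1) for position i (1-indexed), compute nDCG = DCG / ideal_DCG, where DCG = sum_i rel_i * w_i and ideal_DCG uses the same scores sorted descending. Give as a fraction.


Position discount weights w_i = 1/(i+1) for i=1..4:
Weights = [1/2, 1/3, 1/4, 1/5]
Actual relevance: [0, 1, 4, 2]
DCG = 0/2 + 1/3 + 4/4 + 2/5 = 26/15
Ideal relevance (sorted desc): [4, 2, 1, 0]
Ideal DCG = 4/2 + 2/3 + 1/4 + 0/5 = 35/12
nDCG = DCG / ideal_DCG = 26/15 / 35/12 = 104/175

104/175


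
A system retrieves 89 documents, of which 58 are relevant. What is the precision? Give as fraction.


Precision = relevant_retrieved / total_retrieved
= 58 / 89
= 58 / (58 + 31)
= 58/89

58/89


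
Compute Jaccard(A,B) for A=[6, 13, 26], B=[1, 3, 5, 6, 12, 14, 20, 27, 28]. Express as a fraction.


A intersect B = [6]
|A intersect B| = 1
A union B = [1, 3, 5, 6, 12, 13, 14, 20, 26, 27, 28]
|A union B| = 11
Jaccard = 1/11 = 1/11

1/11


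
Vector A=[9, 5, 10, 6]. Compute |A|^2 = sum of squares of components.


|A|^2 = sum of squared components
A[0]^2 = 9^2 = 81
A[1]^2 = 5^2 = 25
A[2]^2 = 10^2 = 100
A[3]^2 = 6^2 = 36
Sum = 81 + 25 + 100 + 36 = 242

242


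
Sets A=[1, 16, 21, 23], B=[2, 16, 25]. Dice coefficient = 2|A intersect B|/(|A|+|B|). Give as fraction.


A intersect B = [16]
|A intersect B| = 1
|A| = 4, |B| = 3
Dice = 2*1 / (4+3)
= 2 / 7 = 2/7

2/7


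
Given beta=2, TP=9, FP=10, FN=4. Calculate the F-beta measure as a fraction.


P = TP/(TP+FP) = 9/19 = 9/19
R = TP/(TP+FN) = 9/13 = 9/13
beta^2 = 2^2 = 4
(1 + beta^2) = 5
Numerator = (1+beta^2)*P*R = 405/247
Denominator = beta^2*P + R = 36/19 + 9/13 = 639/247
F_beta = 45/71

45/71


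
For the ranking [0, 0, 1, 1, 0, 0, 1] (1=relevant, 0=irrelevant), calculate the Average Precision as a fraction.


Computing P@k for each relevant position:
Position 1: not relevant
Position 2: not relevant
Position 3: relevant, P@3 = 1/3 = 1/3
Position 4: relevant, P@4 = 2/4 = 1/2
Position 5: not relevant
Position 6: not relevant
Position 7: relevant, P@7 = 3/7 = 3/7
Sum of P@k = 1/3 + 1/2 + 3/7 = 53/42
AP = 53/42 / 3 = 53/126

53/126


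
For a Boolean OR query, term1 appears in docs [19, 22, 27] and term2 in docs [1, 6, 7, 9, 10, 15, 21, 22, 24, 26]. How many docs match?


Boolean OR: find union of posting lists
term1 docs: [19, 22, 27]
term2 docs: [1, 6, 7, 9, 10, 15, 21, 22, 24, 26]
Union: [1, 6, 7, 9, 10, 15, 19, 21, 22, 24, 26, 27]
|union| = 12

12


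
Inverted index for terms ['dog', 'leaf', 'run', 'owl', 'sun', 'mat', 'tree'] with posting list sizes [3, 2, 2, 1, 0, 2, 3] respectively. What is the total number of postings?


Summing posting list sizes:
'dog': 3 postings
'leaf': 2 postings
'run': 2 postings
'owl': 1 postings
'sun': 0 postings
'mat': 2 postings
'tree': 3 postings
Total = 3 + 2 + 2 + 1 + 0 + 2 + 3 = 13

13
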